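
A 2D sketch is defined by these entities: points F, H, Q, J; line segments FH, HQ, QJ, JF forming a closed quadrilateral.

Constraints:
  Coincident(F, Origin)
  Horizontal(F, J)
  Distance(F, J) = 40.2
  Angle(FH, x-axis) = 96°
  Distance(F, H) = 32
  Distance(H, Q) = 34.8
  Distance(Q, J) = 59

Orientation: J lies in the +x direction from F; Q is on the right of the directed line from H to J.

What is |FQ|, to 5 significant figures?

18.807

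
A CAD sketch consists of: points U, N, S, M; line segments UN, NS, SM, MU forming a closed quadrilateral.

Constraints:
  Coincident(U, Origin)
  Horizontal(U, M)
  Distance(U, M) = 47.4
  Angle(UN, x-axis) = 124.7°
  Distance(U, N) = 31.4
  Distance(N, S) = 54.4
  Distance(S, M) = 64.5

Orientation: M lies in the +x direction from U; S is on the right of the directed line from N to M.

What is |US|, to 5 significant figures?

30.056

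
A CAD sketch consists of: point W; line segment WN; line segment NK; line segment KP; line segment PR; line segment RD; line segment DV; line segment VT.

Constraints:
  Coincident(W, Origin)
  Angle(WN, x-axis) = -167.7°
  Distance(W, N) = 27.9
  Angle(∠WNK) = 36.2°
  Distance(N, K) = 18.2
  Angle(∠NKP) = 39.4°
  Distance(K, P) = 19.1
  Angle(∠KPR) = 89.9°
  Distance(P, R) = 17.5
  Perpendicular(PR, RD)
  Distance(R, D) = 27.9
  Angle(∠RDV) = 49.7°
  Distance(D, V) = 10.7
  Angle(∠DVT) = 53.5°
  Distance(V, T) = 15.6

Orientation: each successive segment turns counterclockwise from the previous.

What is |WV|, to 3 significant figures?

26.4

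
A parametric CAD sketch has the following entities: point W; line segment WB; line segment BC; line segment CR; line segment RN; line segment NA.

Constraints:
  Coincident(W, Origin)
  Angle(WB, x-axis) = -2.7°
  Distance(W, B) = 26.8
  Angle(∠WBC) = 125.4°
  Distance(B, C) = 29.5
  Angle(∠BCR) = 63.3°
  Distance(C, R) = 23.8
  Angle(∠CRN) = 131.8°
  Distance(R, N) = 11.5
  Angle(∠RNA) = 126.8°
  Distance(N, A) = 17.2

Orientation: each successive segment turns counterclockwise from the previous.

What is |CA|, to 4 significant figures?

37.88

W is at the origin; WB runs at -2.7° with length 26.8, so B = (26.77, -1.262). ∠WBC = 125.4° gives BC at 51.90° from the x-axis; with |BC| = 29.5, C = (44.97, 21.95). ∠BCR = 63.3° gives CR at 168.6° from the x-axis; with |CR| = 23.8, R = (21.64, 26.66). ∠CRN = 131.8° gives RN at -143.2° from the x-axis; with |RN| = 11.5, N = (12.43, 19.77). ∠RNA = 126.8° gives NA at -90.00° from the x-axis; with |NA| = 17.2, A = (12.43, 2.568). Then |CA| = |A − C| = 37.88.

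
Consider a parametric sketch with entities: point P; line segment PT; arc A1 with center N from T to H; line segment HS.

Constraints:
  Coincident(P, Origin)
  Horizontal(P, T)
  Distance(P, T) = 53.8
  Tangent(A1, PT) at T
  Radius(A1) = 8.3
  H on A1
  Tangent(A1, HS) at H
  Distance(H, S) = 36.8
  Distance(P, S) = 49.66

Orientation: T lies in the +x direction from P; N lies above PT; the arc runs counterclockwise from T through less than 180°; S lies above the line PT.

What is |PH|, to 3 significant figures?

61.0

Checks: P.y = 0.00, T.y = 0.00 ✓; |NH| = 8.300 ✓; ∠(NH, HS) = 90.00° ✓; |HS| = 36.80 ✓; |PS| = 49.66 ✓.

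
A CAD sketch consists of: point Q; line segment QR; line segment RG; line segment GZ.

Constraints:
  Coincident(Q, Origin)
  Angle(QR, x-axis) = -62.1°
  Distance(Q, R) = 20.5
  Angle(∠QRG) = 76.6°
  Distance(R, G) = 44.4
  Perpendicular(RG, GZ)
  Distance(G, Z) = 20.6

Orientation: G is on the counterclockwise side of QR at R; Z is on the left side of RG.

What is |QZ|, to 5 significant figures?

39.655

Q is at the origin; QR runs at -62.1° with length 20.5, so R = 20.5·(cos -62.1°, sin -62.1°) = (9.5926, -18.117). ∠QRG = 76.6°, so RG runs at -62.1° + (180° − 76.6°) = 41.300° from the x-axis; with |RG| = 44.4, G = R + 44.4·(cos 41.300°, sin 41.300°) = (42.949, 11.187). RG ⟂ GZ; with |GZ| = 20.6 on the left of RG, Z = G + 20.6·(-0.66000, 0.75126) = (29.353, 26.663). Then |QZ| = |Z − Q| = 39.655.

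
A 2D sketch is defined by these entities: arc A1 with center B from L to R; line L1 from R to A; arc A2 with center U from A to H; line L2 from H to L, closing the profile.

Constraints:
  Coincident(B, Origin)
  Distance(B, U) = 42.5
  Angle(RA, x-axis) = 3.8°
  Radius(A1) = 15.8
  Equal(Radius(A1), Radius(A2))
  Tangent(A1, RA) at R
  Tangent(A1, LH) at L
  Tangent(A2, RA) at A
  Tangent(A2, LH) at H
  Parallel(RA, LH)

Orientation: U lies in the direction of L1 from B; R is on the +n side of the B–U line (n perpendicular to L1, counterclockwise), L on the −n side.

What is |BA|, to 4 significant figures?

45.34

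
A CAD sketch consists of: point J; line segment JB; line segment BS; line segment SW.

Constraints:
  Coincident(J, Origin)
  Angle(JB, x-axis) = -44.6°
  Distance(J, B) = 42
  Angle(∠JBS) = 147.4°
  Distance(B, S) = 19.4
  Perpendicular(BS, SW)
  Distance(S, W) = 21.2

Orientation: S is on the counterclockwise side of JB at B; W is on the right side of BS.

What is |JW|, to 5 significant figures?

70.158

J is at the origin; JB runs at -44.6° with length 42.0, so B = 42.0·(cos -44.6°, sin -44.6°) = (29.905, -29.490). ∠JBS = 147.4°, so BS runs at -44.6° + (180° − 147.4°) = -12.000° from the x-axis; with |BS| = 19.4, S = B + 19.4·(cos -12.000°, sin -12.000°) = (48.881, -33.524). BS is perpendicular to SW; with |SW| = 21.2 on the right of BS, W = S + 21.2·(-0.20791, -0.97815) = (44.473, -54.261). Then |JW| = |W − J| = 70.158.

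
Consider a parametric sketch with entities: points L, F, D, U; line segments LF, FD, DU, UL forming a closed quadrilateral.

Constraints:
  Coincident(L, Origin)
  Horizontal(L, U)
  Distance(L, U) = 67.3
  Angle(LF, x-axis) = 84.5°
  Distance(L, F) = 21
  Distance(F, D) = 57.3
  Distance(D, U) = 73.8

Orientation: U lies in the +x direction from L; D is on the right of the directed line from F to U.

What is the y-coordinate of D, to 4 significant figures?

-36.39

L is at the origin; LU is horizontal with |LU| = 67.3 and U in +x, so U = (67.3, 0). LF runs at 84.5° with |LF| = 21.0, so F = (2.013, 20.90). D is determined by |FD| = 57.3 and |DU| = 73.8 together: it lies at the intersection of circle(F, 57.3) and circle(U, 73.8). With |FU| = 68.55, the foot of the radical line on FU is 18.50 from F and the perpendicular offset is √(57.3² − 18.50²) = 54.23. Taking the right-of-FU solution: D = (3.094, -36.39).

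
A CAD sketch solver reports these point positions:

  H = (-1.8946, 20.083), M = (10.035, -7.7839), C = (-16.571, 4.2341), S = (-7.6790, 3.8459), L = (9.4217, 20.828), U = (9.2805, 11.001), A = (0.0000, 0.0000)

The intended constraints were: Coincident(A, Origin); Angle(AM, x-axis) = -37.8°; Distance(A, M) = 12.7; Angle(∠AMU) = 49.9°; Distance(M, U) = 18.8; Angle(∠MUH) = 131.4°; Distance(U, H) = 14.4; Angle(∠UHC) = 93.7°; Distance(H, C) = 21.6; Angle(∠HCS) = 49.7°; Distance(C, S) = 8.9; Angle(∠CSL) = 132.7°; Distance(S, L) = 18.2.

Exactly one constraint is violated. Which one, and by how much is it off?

Distance(S, L) = 18.2 — off by 5.90.

A = (0.00, 0.00) ✓; AM at -37.80° ✓; |AM| = 12.70 ✓; ∠AMU = 49.90° ✓; |MU| = 18.80 ✓; ∠MUH = 131.4° ✓; |UH| = 14.40 ✓; ∠UHC = 93.70° ✓; |HC| = 21.60 ✓; ∠HCS = 49.70° ✓; |CS| = 8.900 ✓; ∠CSL = 132.7° ✓; |SL| = 24.10 ✗.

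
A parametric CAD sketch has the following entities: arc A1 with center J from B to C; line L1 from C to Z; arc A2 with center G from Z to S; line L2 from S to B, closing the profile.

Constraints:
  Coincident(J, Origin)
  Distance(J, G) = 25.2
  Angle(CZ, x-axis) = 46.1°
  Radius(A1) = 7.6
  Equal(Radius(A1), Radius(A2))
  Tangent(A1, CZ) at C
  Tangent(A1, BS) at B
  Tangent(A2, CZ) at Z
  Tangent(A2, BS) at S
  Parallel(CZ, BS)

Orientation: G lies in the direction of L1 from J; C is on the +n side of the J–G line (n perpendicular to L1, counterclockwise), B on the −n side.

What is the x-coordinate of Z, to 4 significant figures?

12.00

The slot axis is L1's direction at 46.1°, so u = (cos 46.1°, sin 46.1°) = (0.6934, 0.7206) and n = (−sin 46.1°, cos 46.1°) = (-0.7206, 0.6934). J is at the origin and G lies 25.2 along u from J, so G = 25.2·u = (17.47, 18.16). Tangency of A1 to both parallel lines with radius 7.6 puts C and B at J ± 7.6·n: C = (-5.476, 5.270), B = (5.476, -5.270). Equal radii place Z and S the same way about G: Z = G + 7.6·n = (12.00, 23.43), S = G − 7.6·n = (22.95, 12.89). So Z.x = 12.00.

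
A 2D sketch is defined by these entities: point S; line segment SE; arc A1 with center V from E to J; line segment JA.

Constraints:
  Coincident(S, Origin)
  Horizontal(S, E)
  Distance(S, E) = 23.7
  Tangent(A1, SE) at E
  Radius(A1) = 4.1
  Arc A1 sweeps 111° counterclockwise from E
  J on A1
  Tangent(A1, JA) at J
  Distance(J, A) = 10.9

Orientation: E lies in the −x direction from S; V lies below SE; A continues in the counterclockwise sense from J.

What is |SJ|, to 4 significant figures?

28.09

S is at the origin; S and E share the same y with |SE| = 23.7 and E on the −x side, so E = (-23.70, 0.000). A1 meets SE tangentially, so VE is at right angles to SE, so V = E + (0, -4.1) = (-23.70, -4.100). On A1, E sits at bearing 90° from V; a 111° counterclockwise sweep puts J at bearing 201°, so J = V + 4.1·(cos 201°, sin 201°) = (-27.53, -5.569). Then |SJ| = |J − S| = 28.09.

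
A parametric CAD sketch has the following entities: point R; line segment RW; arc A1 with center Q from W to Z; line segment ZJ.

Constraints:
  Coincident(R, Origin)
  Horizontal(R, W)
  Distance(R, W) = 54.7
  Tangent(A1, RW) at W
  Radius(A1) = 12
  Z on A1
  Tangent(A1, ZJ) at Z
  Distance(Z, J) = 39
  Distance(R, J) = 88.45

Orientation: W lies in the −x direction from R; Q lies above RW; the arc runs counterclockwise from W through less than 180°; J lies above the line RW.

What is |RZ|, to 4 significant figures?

50.77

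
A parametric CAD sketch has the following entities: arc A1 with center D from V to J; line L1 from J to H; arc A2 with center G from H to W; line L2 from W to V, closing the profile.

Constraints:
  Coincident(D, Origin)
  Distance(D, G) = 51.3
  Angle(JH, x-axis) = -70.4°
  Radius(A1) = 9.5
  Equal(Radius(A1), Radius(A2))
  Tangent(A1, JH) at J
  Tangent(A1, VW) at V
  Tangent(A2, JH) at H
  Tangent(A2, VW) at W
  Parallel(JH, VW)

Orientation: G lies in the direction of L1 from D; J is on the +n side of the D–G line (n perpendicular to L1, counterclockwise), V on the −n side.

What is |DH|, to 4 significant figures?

52.17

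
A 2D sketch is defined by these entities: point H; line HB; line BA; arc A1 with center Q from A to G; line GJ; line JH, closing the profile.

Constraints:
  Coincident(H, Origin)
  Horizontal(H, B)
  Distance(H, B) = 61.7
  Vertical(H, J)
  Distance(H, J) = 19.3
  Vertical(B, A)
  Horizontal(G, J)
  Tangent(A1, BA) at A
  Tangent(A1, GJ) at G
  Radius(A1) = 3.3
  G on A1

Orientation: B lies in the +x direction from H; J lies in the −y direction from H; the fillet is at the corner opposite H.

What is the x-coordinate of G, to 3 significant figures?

58.4

H is at the origin; H and B share the same y with |HB| = 61.7 and B on the +x side, so B = (61.7, 0.00). HJ is vertical with |HJ| = 19.3 and J on the −y side, so J = (0.00, -19.3). The virtual corner opposite H is at (61.7, -19.3). A1 meets BA tangentially, so QA is at right angles to BA and A1 meets GJ tangentially, so QG is at right angles to GJ, with radius 3.3, so the center Q sits 3.3 in from both sides at Q = (58.4, -16.0). That places the tangent points at A = (61.7, -16.0) on BA and G = (58.4, -19.3) on GJ. So G.x = 58.4.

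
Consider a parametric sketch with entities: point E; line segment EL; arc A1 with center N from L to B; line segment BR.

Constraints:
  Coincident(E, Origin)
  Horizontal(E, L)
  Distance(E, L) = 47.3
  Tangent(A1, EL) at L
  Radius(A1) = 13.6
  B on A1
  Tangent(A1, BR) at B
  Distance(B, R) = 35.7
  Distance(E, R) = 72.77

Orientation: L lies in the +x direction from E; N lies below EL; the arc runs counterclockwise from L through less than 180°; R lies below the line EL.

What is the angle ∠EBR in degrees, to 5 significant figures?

146.22°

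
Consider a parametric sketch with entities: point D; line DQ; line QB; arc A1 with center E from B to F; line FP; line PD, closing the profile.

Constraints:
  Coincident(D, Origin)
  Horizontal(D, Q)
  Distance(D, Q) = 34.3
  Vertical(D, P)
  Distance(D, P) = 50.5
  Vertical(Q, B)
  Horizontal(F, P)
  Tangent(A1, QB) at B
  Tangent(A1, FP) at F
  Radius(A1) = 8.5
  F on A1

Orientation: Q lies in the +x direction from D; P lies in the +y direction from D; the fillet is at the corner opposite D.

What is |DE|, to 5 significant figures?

49.291

D and P share the same x with |DP| = 50.5 and P on the +y side, so P = (0.0000, 50.500). The virtual corner opposite D is at (34.300, 50.500). A1 meets QB tangentially, so EB is at right angles to QB and tangency of A1 to FP means the radius EF is perpendicular to FP, with radius 8.5, so the center E sits 8.5 in from both sides at E = (25.800, 42.000). Then |DE| = |E − D| = 49.291.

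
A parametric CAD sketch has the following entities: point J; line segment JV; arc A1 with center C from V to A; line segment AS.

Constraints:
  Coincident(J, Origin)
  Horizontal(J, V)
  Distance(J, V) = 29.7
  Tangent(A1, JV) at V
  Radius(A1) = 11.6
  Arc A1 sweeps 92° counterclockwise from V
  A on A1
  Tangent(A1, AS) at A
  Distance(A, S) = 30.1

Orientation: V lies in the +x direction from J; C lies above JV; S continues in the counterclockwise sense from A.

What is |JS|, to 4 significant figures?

58.23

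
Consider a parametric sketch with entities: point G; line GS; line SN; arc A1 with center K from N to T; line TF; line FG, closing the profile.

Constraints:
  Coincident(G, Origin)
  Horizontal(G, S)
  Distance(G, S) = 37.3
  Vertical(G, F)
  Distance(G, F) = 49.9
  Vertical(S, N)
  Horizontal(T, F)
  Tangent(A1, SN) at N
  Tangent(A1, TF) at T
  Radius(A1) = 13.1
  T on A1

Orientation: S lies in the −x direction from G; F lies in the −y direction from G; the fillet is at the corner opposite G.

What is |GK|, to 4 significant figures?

44.04

G is at the origin; G and S share the same y with |GS| = 37.3 and S on the −x side, so S = (-37.30, 0.000). GF is vertical with |GF| = 49.9 and F on the −y side, so F = (0.000, -49.90). The virtual corner opposite G is at (-37.30, -49.90). Since A1 is tangent to SN there, KN ⟂ SN and the tangent condition forces KT to be normal to TF, with radius 13.1, so the center K sits 13.1 in from both sides at K = (-24.20, -36.80). Then |GK| = |K − G| = 44.04.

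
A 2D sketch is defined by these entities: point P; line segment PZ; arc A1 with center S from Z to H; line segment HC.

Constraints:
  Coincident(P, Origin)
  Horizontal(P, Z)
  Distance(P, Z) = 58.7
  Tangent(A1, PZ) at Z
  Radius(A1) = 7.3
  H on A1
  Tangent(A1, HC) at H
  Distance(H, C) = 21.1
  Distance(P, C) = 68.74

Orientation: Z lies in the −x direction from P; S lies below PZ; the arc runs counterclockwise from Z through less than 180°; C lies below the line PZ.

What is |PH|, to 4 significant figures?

66.44

P is at the origin; P and Z share the same y with |PZ| = 58.7 and Z on the −x side, so Z = (-58.70, 0.000). Since A1 is tangent to PZ there, SZ ⟂ PZ, so S = Z + (0, -7.3) = (-58.70, -7.300). Since SH ⟂ HC (tangency), |SC| = √(7.3² + 21.1²) = 22.33 regardless of where H sits on A1. So C lies on both circle(P, 68.74) and circle(S, 22.33); the below-PZ intersection is C = (-62.16, -29.36). H is the foot of the tangent from C: H = (-65.89, -8.590).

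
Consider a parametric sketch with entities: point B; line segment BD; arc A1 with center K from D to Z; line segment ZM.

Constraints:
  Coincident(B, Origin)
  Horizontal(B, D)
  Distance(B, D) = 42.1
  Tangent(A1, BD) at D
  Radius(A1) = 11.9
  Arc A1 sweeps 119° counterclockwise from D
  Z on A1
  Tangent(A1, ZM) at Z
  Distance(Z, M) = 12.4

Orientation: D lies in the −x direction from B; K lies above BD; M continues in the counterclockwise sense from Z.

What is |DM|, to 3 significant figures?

28.9

B is at the origin; BD is horizontal with |BD| = 42.1 and D on the −x side, so D = (-42.1, 0.00). The tangent condition forces KD to be normal to BD, so K = D + (0, 11.9) = (-42.1, 11.9). On A1, D sits at bearing -90° from K; a 119° counterclockwise sweep puts Z at bearing 29°, so Z = K + 11.9·(cos 29°, sin 29°) = (-31.7, 17.7). A1 meets ZM tangentially, so KZ is at right angles to ZM, so ZM runs along (−sin 29°, cos 29°); with |ZM| = 12.4, M = (-37.7, 28.5). Then |DM| = |M − D| = 28.9.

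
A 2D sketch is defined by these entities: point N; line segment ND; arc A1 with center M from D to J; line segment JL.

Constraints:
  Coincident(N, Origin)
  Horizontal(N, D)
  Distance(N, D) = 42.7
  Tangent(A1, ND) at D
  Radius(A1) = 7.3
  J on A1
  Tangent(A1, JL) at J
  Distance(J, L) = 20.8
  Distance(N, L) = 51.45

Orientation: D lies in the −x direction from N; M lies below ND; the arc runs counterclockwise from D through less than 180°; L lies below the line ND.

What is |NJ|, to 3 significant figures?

50.5

Checks: |MJ| = 7.300 ✓; ∠(MJ, JL) = 90.00° ✓; |JL| = 20.80 ✓; |NL| = 51.45 ✓.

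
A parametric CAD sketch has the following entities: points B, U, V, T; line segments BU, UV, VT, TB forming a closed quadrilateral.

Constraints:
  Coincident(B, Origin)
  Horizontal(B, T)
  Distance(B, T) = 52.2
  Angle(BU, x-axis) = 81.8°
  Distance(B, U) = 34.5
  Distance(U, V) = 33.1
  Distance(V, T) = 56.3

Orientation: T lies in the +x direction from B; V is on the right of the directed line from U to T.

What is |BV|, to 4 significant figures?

4.654

Checks: |UV| = 33.10 ✓; |VT| = 56.30 ✓.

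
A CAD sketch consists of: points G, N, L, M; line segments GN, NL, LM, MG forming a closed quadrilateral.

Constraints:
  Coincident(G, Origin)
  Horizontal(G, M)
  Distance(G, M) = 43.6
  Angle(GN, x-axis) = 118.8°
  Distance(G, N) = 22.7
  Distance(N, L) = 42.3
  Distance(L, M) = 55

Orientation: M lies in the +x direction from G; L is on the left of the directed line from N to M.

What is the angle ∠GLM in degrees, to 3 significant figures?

47.6°

Checks: |NL| = 42.30 ✓; |LM| = 55.00 ✓.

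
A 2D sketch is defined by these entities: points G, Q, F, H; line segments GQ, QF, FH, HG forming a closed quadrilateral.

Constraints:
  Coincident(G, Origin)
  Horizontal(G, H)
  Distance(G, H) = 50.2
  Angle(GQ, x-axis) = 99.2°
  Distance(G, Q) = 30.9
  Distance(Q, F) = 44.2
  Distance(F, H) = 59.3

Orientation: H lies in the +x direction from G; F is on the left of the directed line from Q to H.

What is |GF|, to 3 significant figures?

64.2

G is at the origin; GH is horizontal with |GH| = 50.2 and H in +x, so H = (50.2, 0). GQ runs at 99.2° with |GQ| = 30.9, so Q = (-4.94, 30.5). F is determined by |QF| = 44.2 and |FH| = 59.3 together: it lies at the intersection of circle(Q, 44.2) and circle(H, 59.3). With |QH| = 63.0, the foot of the radical line on QH is 19.1 from Q and the perpendicular offset is √(44.2² − 19.1²) = 39.9. Taking the left-of-QH solution: F = (31.1, 56.1).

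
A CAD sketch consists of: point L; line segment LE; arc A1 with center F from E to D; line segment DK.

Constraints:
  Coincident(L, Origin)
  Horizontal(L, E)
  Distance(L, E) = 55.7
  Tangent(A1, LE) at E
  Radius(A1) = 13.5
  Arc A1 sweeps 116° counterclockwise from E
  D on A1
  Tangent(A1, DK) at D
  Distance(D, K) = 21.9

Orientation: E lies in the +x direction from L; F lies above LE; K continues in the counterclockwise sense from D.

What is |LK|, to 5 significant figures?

70.143

On A1, E sits at bearing -90° from F; a 116° counterclockwise sweep puts D at bearing 26°, so D = F + 13.5·(cos 26°, sin 26°) = (67.834, 19.418). A1 meets DK tangentially, so FD is at right angles to DK, so DK runs along (−sin 26°, cos 26°); with |DK| = 21.9, K = (58.233, 39.102). Then |LK| = |K − L| = 70.143.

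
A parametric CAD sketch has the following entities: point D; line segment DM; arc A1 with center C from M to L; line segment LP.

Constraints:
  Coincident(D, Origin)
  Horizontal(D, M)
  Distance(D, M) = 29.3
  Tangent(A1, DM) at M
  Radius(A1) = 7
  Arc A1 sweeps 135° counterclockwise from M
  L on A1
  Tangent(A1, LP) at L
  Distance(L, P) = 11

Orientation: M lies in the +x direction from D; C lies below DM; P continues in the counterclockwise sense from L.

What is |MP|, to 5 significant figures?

19.930

D is at the origin; DM is horizontal with |DM| = 29.3 and M on the +x side, so M = (29.300, 0.0000). Tangency of A1 to DM means the radius CM is perpendicular to DM, so C = M + (0, -7) = (29.300, -7.0000). On A1, M sits at bearing 90° from C; a 135° counterclockwise sweep puts L at bearing 225°, so L = C + 7.0·(cos 225°, sin 225°) = (24.350, -11.950). A1 meets LP tangentially, so CL is at right angles to LP, so LP runs along (−sin 225°, cos 225°); with |LP| = 11.0, P = (32.128, -19.728). Then |MP| = |P − M| = 19.930.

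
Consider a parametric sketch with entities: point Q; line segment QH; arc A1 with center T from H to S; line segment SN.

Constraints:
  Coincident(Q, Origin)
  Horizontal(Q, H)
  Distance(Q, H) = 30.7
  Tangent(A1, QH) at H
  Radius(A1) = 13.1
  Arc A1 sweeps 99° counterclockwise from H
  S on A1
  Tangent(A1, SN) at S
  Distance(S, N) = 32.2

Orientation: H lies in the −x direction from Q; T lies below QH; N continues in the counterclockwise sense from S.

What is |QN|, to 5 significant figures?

60.784

On A1, H sits at bearing 90° from T; a 99° counterclockwise sweep puts S at bearing 189°, so S = T + 13.1·(cos 189°, sin 189°) = (-43.639, -15.149). Since A1 is tangent to SN there, TS ⟂ SN, so SN runs along (−sin 189°, cos 189°); with |SN| = 32.2, N = (-38.602, -46.953). Then |QN| = |N − Q| = 60.784.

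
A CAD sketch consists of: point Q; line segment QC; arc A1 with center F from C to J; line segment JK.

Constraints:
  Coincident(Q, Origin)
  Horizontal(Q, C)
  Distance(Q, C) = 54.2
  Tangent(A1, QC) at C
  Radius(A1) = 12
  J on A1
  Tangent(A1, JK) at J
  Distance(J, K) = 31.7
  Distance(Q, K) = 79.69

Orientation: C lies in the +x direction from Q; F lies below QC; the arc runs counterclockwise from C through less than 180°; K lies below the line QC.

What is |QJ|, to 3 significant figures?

49.6

Checks: |FJ| = 12.00 ✓; ∠(FJ, JK) = 90.00° ✓; |JK| = 31.70 ✓; |QK| = 79.69 ✓.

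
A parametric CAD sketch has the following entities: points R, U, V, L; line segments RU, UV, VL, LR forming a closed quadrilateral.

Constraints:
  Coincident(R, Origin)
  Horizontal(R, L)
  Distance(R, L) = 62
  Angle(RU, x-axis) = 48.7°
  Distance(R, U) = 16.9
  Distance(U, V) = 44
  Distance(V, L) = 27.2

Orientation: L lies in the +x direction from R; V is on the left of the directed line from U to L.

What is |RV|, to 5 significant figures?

59.077

R is at the origin; RL is horizontal with |RL| = 62.0 and L in +x, so L = (62.0, 0). RU runs at 48.7° with |RU| = 16.9, so U = (11.154, 12.696). V is determined by |UV| = 44.0 and |VL| = 27.2 together: it lies at the intersection of circle(U, 44.0) and circle(L, 27.2). With |UL| = 52.407, the foot of the radical line on UL is 37.616 from U and the perpendicular offset is √(44.0² − 37.616²) = 22.827. Taking the left-of-UL solution: V = (53.179, 25.730).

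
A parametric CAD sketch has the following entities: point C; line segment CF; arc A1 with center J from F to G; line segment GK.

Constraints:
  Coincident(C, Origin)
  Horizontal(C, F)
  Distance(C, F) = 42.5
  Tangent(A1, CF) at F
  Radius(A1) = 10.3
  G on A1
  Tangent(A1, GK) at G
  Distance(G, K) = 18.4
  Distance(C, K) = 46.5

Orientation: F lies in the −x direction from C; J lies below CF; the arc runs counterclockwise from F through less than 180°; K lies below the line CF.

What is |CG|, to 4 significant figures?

52.48

Checks: |JG| = 10.30 ✓; ∠(JG, GK) = 90.00° ✓; |GK| = 18.40 ✓; |CK| = 46.50 ✓.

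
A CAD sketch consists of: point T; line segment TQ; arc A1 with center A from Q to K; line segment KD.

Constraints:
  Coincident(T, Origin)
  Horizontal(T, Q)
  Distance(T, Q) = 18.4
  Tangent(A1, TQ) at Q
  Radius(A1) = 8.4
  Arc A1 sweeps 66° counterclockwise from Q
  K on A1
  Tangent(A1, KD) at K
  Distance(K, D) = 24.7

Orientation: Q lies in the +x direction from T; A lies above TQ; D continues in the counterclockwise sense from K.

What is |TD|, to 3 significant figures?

45.4

On A1, Q sits at bearing -90° from A; a 66° counterclockwise sweep puts K at bearing -24°, so K = A + 8.4·(cos -24°, sin -24°) = (26.1, 4.98). A1 meets KD tangentially, so AK is at right angles to KD, so KD runs along (−sin -24°, cos -24°); with |KD| = 24.7, D = (36.1, 27.5). Then |TD| = |D − T| = 45.4.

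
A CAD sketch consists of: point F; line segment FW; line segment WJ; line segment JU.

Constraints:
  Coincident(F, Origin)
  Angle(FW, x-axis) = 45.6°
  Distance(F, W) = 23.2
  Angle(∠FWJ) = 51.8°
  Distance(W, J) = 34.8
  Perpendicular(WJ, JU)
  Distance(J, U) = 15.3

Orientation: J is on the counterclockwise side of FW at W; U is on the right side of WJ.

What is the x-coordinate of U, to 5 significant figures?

-16.712

∠FWJ = 51.8°, so WJ runs at 45.6° + (180° − 51.8°) = 173.80° from the x-axis; with |WJ| = 34.8, J = W + 34.8·(cos 173.80°, sin 173.80°) = (-18.364, 20.334). The perpendicularity gives JU at right angles to WJ; with |JU| = 15.3 on the right of WJ, U = J + 15.3·(0.10800, 0.99415) = (-16.712, 35.545). So U.x = -16.712.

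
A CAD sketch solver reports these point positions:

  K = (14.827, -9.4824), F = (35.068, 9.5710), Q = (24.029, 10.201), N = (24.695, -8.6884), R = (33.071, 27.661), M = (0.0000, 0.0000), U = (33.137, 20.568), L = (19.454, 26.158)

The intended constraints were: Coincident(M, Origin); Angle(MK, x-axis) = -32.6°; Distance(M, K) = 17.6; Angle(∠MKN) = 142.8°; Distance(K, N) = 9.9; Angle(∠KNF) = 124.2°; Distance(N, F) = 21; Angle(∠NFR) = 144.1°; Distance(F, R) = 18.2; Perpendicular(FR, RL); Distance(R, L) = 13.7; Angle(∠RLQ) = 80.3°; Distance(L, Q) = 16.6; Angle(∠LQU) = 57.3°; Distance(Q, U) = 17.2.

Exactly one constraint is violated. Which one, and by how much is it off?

Distance(Q, U) = 17.2 — off by 3.40.

M = (0.00, 0.00) ✓; MK at -32.60° ✓; |MK| = 17.60 ✓; ∠MKN = 142.8° ✓; |KN| = 9.900 ✓; ∠KNF = 124.2° ✓; |NF| = 21.00 ✓; ∠NFR = 144.1° ✓; |FR| = 18.20 ✓; ∠(FR, RL) = 90.00° ✓; |RL| = 13.70 ✓; ∠RLQ = 80.30° ✓; |LQ| = 16.60 ✓; ∠LQU = 57.30° ✓; |QU| = 13.80 ✗.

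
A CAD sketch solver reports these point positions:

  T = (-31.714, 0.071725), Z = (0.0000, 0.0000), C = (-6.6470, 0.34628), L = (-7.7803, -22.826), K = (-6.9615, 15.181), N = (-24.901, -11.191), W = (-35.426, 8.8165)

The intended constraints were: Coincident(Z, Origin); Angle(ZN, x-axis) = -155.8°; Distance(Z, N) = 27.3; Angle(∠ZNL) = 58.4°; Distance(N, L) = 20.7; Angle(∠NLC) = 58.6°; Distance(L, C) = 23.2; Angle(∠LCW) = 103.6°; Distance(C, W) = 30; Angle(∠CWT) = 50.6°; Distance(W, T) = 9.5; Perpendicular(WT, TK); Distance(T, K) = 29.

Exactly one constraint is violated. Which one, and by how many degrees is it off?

Perpendicular(WT, TK) — off by 8.40°.

Z = (0.00, 0.00) ✓; ZN at -155.8° ✓; |ZN| = 27.30 ✓; ∠ZNL = 58.40° ✓; |NL| = 20.70 ✓; ∠NLC = 58.60° ✓; |LC| = 23.20 ✓; ∠LCW = 103.6° ✓; |CW| = 30.00 ✓; ∠CWT = 50.60° ✓; |WT| = 9.500 ✓; ∠(WT, TK) = 98.40° ✗; |TK| = 29.00 ✓.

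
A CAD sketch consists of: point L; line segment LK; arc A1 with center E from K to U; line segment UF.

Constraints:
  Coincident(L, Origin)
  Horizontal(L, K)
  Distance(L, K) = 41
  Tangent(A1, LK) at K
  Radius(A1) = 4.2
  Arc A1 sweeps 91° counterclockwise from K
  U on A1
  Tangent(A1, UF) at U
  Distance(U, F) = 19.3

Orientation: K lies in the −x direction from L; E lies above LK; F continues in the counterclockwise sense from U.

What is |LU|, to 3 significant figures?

37.0

L is at the origin; LK is horizontal with |LK| = 41.0 and K on the −x side, so K = (-41.0, 0.00). The tangent condition forces EK to be normal to LK, so E = K + (0, 4.2) = (-41.0, 4.20). On A1, K sits at bearing -90° from E; a 91° counterclockwise sweep puts U at bearing 1°, so U = E + 4.2·(cos 1°, sin 1°) = (-36.8, 4.27). Then |LU| = |U − L| = 37.0.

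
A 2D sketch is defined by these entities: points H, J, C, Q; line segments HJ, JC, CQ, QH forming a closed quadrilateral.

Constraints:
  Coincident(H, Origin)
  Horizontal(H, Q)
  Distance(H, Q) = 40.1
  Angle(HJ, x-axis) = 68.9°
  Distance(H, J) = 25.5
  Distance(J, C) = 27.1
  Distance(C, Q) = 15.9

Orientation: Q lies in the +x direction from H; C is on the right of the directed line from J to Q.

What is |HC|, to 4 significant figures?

24.28

H is at the origin; HQ is horizontal with |HQ| = 40.1 and Q in +x, so Q = (40.1, 0). HJ runs at 68.9° with |HJ| = 25.5, so J = (9.180, 23.79). C is determined by |JC| = 27.1 and |CQ| = 15.9 together: it lies at the intersection of circle(J, 27.1) and circle(Q, 15.9). With |JQ| = 39.01, the foot of the radical line on JQ is 25.68 from J and the perpendicular offset is √(27.1² − 25.68²) = 8.661. Taking the right-of-JQ solution: C = (24.25, 1.267).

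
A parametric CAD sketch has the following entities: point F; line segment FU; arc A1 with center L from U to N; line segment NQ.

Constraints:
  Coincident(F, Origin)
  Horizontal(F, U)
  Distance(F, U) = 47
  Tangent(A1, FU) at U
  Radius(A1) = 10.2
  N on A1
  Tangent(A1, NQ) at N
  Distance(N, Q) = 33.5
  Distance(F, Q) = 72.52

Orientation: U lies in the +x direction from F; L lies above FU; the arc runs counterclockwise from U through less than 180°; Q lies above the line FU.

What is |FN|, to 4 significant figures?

58.05

Checks: |LN| = 10.20 ✓; ∠(LN, NQ) = 90.00° ✓; |NQ| = 33.50 ✓; |FQ| = 72.52 ✓.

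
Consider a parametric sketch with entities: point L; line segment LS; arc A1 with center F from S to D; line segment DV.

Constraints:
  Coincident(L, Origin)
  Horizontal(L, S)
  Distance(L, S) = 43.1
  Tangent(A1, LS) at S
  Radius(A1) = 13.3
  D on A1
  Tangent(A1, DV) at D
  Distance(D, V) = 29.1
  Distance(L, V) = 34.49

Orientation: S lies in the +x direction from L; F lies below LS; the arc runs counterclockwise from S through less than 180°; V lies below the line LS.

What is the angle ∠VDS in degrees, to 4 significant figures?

151.5°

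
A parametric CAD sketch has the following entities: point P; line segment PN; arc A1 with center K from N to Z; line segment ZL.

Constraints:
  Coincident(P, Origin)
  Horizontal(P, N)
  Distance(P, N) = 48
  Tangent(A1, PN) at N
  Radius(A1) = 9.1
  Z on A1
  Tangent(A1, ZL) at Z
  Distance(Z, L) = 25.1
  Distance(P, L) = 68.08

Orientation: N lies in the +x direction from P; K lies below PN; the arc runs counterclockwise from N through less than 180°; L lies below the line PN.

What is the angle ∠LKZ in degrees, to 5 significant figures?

70.072°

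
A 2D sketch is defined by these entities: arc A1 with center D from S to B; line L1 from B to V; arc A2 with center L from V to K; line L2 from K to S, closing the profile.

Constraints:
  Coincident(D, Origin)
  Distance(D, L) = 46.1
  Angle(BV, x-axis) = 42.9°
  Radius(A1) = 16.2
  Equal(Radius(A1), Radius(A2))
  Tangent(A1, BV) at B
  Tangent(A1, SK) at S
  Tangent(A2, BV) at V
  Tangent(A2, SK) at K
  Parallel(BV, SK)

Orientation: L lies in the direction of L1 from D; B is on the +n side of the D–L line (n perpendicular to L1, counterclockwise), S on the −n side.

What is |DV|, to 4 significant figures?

48.86

The slot axis is L1's direction at 42.9°, so u = (cos 42.9°, sin 42.9°) = (0.7325, 0.6807) and n = (−sin 42.9°, cos 42.9°) = (-0.6807, 0.7325). D is at the origin and L lies 46.1 along u from D, so L = 46.1·u = (33.77, 31.38). Tangency of A1 to both parallel lines with radius 16.2 puts B and S at D ± 16.2·n: B = (-11.03, 11.87), S = (11.03, -11.87). Equal radii place V and K the same way about L: V = L + 16.2·n = (22.74, 43.25), K = L − 16.2·n = (44.80, 19.51). Then |DV| = |V − D| = 48.86.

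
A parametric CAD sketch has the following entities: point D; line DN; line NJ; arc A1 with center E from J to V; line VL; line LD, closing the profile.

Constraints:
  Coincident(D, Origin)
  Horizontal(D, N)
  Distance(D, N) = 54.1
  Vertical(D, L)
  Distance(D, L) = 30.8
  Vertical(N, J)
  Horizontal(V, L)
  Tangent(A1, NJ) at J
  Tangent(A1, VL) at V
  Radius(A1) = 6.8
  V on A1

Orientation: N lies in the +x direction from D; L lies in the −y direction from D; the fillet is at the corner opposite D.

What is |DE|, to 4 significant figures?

53.04

D is at the origin; DN is horizontal with |DN| = 54.1 and N on the +x side, so N = (54.10, 0.000). D and L share the same x with |DL| = 30.8 and L on the −y side, so L = (0.000, -30.80). The virtual corner opposite D is at (54.10, -30.80). Since A1 is tangent to NJ there, EJ ⟂ NJ and since A1 is tangent to VL there, EV ⟂ VL, with radius 6.8, so the center E sits 6.8 in from both sides at E = (47.30, -24.00). Then |DE| = |E − D| = 53.04.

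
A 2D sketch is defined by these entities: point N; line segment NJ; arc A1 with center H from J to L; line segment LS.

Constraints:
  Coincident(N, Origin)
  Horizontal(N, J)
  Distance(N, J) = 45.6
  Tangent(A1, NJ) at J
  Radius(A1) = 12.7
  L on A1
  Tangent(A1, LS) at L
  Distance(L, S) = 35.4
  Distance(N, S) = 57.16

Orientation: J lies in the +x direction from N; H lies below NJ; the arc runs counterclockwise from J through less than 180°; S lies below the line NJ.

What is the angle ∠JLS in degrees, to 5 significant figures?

136.04°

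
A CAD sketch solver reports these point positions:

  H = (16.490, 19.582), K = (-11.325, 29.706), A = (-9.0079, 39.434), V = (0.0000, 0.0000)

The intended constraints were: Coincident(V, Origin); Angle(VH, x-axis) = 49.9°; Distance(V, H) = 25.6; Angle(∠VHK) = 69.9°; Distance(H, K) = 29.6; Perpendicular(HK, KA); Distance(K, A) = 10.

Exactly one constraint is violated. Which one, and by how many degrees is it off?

Perpendicular(HK, KA) — off by 6.60°.

V = (0.00, 0.00) ✓; VH at 49.90° ✓; |VH| = 25.60 ✓; ∠VHK = 69.90° ✓; |HK| = 29.60 ✓; ∠(HK, KA) = 83.40° ✗; |KA| = 10.00 ✓.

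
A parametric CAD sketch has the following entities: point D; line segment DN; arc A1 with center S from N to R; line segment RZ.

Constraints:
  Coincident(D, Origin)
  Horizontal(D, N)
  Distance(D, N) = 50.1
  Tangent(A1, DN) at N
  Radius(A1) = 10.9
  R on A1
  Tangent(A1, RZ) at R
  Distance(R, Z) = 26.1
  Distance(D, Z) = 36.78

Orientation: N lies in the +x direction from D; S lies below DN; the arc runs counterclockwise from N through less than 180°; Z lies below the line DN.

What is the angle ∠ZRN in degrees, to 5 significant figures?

152.66°

D is at the origin; DN is horizontal with |DN| = 50.1 and N on the +x side, so N = (50.100, 0.0000). The tangent condition forces SN to be normal to DN, so S = N + (0, -10.9) = (50.100, -10.900). Since SR ⟂ RZ (tangency), |SZ| = √(10.9² + 26.1²) = 28.285 regardless of where R sits on A1. So Z lies on both circle(D, 36.78) and circle(S, 28.285); the below-DN intersection is Z = (26.118, -25.896). R is the foot of the tangent from Z: R = (41.206, -4.5990).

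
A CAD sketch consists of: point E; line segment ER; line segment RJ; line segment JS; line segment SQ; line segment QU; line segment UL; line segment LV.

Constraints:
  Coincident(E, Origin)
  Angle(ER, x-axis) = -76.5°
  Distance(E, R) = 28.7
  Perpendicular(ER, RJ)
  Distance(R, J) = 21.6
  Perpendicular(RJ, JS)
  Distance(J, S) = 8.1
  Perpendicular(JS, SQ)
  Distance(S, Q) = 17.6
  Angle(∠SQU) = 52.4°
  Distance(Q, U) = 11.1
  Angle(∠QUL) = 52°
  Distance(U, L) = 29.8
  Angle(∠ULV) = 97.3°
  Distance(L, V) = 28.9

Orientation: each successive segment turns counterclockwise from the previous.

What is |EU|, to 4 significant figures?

31.31

E is at the origin; ER runs at -76.5° with length 28.7, so R = (6.700, -27.91). ER ⟂ RJ, so RJ runs at 13.50°; with |RJ| = 21.6, J = (27.70, -22.86). RJ is perpendicular to JS, so JS runs at 103.5°; with |JS| = 8.1, S = (25.81, -14.99). JS ⟂ SQ, so SQ runs at -166.5°; with |SQ| = 17.6, Q = (8.698, -19.10). ∠SQU = 52.4° gives QU at -38.90° from the x-axis; with |QU| = 11.1, U = (17.34, -26.07). Then |EU| = |U − E| = 31.31.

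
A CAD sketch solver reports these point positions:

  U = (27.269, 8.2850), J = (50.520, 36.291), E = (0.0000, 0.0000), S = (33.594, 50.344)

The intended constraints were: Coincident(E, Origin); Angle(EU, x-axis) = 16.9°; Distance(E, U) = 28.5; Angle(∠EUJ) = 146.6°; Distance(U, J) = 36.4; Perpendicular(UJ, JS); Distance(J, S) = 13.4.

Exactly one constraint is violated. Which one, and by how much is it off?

Distance(J, S) = 13.4 — off by 8.60.

E = (0.00, 0.00) ✓; EU at 16.90° ✓; |EU| = 28.50 ✓; ∠EUJ = 146.6° ✓; |UJ| = 36.40 ✓; ∠(UJ, JS) = 90.00° ✓; |JS| = 22.00 ✗.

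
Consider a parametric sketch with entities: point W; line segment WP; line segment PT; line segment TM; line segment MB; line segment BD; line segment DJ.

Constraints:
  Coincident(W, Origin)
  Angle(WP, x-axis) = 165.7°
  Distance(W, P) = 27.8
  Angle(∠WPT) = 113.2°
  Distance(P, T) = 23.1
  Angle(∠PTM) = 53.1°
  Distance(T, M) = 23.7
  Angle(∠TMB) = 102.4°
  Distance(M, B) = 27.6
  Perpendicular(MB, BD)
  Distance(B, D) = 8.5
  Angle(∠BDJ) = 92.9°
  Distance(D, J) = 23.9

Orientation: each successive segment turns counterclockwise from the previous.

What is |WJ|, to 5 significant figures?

26.584

MB is perpendicular to BD, so BD runs at 167.00°; with |BD| = 8.5, D = (-19.376, 17.097). ∠BDJ = 92.9° gives DJ at -105.90° from the x-axis; with |DJ| = 23.9, J = (-25.923, -5.8890). Then |WJ| = |J − W| = 26.584.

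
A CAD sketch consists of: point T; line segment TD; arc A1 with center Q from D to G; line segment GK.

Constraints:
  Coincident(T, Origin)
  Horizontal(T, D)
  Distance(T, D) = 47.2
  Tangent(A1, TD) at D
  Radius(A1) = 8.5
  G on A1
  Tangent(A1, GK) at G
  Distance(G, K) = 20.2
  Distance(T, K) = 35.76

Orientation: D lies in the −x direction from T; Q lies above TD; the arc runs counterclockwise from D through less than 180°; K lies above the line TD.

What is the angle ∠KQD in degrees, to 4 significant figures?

124.2°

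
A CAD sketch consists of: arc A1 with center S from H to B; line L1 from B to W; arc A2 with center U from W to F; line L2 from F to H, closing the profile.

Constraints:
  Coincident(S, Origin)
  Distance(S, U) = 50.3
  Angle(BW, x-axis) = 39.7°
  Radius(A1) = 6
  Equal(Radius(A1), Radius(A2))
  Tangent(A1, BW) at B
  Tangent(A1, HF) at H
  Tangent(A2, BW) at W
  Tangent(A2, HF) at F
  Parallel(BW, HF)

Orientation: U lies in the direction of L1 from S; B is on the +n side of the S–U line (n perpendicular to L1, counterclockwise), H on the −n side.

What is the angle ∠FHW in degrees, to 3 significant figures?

13.4°

Tangency of A1 to both parallel lines with radius 6.0 puts B and H at S ± 6.0·n: B = (-3.83, 4.62), H = (3.83, -4.62). Equal radii place W and F the same way about U: W = U + 6.0·n = (34.9, 36.7), F = U − 6.0·n = (42.5, 27.5). Then cos ∠FHW = HF·HW / (|HF||HW|), giving 13.4°.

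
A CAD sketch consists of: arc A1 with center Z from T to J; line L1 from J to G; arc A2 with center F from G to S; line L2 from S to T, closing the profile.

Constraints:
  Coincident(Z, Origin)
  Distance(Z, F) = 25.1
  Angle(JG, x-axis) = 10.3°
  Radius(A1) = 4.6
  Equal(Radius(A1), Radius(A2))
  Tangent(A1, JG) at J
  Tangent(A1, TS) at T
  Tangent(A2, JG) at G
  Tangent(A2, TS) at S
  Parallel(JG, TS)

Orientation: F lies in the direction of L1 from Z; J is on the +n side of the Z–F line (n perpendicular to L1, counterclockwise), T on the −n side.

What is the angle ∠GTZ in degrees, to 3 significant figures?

69.9°

The slot axis is L1's direction at 10.3°, so u = (cos 10.3°, sin 10.3°) = (0.984, 0.179) and n = (−sin 10.3°, cos 10.3°) = (-0.179, 0.984). Z is at the origin and F lies 25.1 along u from Z, so F = 25.1·u = (24.7, 4.49). Tangency of A1 to both parallel lines with radius 4.6 puts J and T at Z ± 4.6·n: J = (-0.822, 4.53), T = (0.822, -4.53). Equal radii place G and S the same way about F: G = F + 4.6·n = (23.9, 9.01), S = F − 4.6·n = (25.5, -0.0379). Then cos ∠GTZ = TG·TZ / (|TG||TZ|), giving 69.9°.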